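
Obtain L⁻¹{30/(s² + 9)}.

This is the form c·a/(s² + a²) with a = 3, c = 10. L⁻¹ = 10·sin(3t)

Final answer: 10·sin(3t)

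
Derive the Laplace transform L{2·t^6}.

L{t^n} = n!/s^(n+1), so L{t^6} = 720/s^7. Then L{2·t^6} = 2·720/s^7 = 1440/s^7

Final answer: 1440/s^7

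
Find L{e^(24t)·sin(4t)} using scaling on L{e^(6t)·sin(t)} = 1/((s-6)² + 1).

Scaling with a=4: L{e^(24t)·sin(4t)} = (1/4) · 1/((s/4-6)² + 1). Simplifying: 4/((s-24)² + 16)

Final answer: 4/((s-24)² + 16)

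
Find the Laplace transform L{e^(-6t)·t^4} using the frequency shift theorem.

L{e^(at)·t^n} = n!/(s-a)^(n+1), so L{e^(-6t)·t^4} = 24/(s+6)^5

Final answer: 24/(s+6)^5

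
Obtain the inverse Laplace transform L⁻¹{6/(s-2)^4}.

L⁻¹{n!/(s-a)^(n+1)} = t^n·e^(at), so L⁻¹{6/(s-2)^4} = t^3·e^(2t)

Final answer: t^3·e^(2t)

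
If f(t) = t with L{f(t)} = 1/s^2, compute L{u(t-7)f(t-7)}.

Time shift theorem: L{u(t-a)f(t-a)} = e^(-as)F(s). Here a=7, F(s) = 1/s^2, so L{u(t-7)f(t-7)} = e^(-7s)·1/s^2

Final answer: e^(-7s)·1/s^2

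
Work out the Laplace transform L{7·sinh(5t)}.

L{sinh(ωt)} = ω/(s² - ω²), so L{sinh(5t)} = 5/(s² - 25). Then L{7·sinh(5t)} = 7·5/(s² - 25) = 35/(s² - 25)

Final answer: 35/(s² - 25)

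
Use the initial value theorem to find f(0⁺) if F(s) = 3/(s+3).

f(0⁺) = lim_{s→∞} s·3/(s+3) = lim_{s→∞} 3s/(s+3) = 3

Final answer: 3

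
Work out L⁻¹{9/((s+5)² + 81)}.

Form: b/((s-a)² + b²) → e^(at)sin(bt). With a=-5, b=9

Final answer: e^(-5t)·sin(9t)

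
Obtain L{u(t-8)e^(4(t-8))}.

u(t-a)f(t-a) with f(t)=e^(4t). L{e^(4t)} = 1/(s-4). By time shift: e^(-8s)/(s-4)

Final answer: e^(-8s)/(s-4)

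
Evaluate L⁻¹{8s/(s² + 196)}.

This is the form c·s/(s² + a²) with a = 14, c = 8. L⁻¹ = 8·cos(14t)

Final answer: 8·cos(14t)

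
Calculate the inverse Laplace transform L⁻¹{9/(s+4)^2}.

L⁻¹{n!/(s-a)^(n+1)} = t^n·e^(at) with n=1, a=-4. So L⁻¹{1/(s+4)^2} = t·e^(-4t), and L⁻¹{9/(s+4)^2} = (9/1)·t·e^(-4t) = 9·t·e^(-4t)

Final answer: 9·t·e^(-4t)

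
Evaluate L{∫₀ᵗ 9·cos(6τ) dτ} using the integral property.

L{∫₀ᵗ f(τ)dτ} = F(s)/s with F(s) = 9s/(s² + 36), so the result is (9s/(s² + 36))/s = 9/(s² + 36)

Final answer: 9/(s² + 36)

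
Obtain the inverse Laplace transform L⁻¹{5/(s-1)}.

L⁻¹{1/(s-a)} = e^(at), so L⁻¹{1/(s-1)} = e^t, and L⁻¹{5/(s-1)} = 5·e^t

Final answer: 5·e^t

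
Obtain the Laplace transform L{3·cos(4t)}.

L{cos(ωt)} = s/(s² + ω²), so L{cos(4t)} = s/(s² + 16). Then L{3·cos(4t)} = 3·s/(s² + 16) = 3s/(s² + 16)

Final answer: 3s/(s² + 16)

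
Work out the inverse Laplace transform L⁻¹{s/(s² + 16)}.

L⁻¹{s/(s² + 16)} = cos(4t)

Final answer: cos(4t)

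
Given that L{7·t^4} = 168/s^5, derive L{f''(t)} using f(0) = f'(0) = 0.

L{f''(t)} = s²F(s) - sf(0) - f'(0) = s²·168/s^5 - 0 - 0 = 168/s^3

Final answer: 168/s^3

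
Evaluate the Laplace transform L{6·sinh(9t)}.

L{sinh(ωt)} = ω/(s² - ω²), so L{sinh(9t)} = 9/(s² - 81). Then L{6·sinh(9t)} = 6·9/(s² - 81) = 54/(s² - 81)

Final answer: 54/(s² - 81)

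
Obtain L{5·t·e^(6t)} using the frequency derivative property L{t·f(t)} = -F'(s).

L{e^(6t)} = 1/(s-6). By frequency derivative: L{t·e^(6t)} = -d/ds[1/(s-6)] = -(-1)/(s-6)² = 1/(s-6)². Then L{5·t·e^(6t)} = 5·1/(s-6)² = 5/(s-6)²

Final answer: 5/(s-6)²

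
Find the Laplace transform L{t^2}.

L{t^n} = n!/s^(n+1), so L{t^2} = 2/s^3

Final answer: 2/s^3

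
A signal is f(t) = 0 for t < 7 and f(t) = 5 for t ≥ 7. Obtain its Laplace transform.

f(t) = 5·u(t-7). L{u(t-7)} = e^(-7s)/s, so L{f(t)} = 5·e^(-7s)/s

Final answer: 5·e^(-7s)/s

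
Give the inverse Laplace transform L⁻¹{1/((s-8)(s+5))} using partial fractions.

Decompose: A/(s-8) + B/(s+5). A = 1/13, B = -1/13. f(t) = (e^(8t) - e^(-5t))/13

Final answer: (e^(8t) - e^(-5t))/13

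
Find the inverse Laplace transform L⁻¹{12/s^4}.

L⁻¹{n!/s^(n+1)} = t^n with n=3. So L⁻¹{6/s^4} = t^3, and L⁻¹{12/s^4} = (12/6)·t^3 = 2·t^3

Final answer: 2·t^3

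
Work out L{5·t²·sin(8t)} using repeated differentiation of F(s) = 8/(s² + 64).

F(s) = 8/(s² + 64). F'(s) = -16s/(s² + 64)². F''(s) = -16(64 - 3s²)/(s² + 64)³ = (48s² - 1024)/(s² + 64)³. So L{t²·sin(8t)} = (-1)² F''(s) = (48s² - 1024)/(s² + 64)³. Then L{5·t²·sin(8t)} = 5·(48s² - 1024)/(s² + 64)³ = (240s² - 5120)/(s² + 64)³

Final answer: (240s² - 5120)/(s² + 64)³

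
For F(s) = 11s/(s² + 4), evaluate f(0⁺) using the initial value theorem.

f(0⁺) = lim_{s→∞} s·11s/(s² + 4) = lim_{s→∞} 11s²/(s² + 4) = 11

Final answer: 11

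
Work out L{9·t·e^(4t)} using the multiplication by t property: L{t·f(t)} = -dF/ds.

Using L{t^n·e^(at)} = n!/(s-a)^(n+1), L{t·e^(4t)} = 1/(s-4)^2, so L{9·t·e^(4t)} = 9·1/(s-4)^2 = 9/(s-4)^2

Final answer: 9/(s-4)^2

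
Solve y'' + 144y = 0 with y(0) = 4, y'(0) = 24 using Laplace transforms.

L{y''} + 144L{y} = 0. s²Y - 4s - 24 + 144Y = 0. Y(s² + 144) = 4s + 24. Y = (4s + 24)/(s² + 144). Inverting: y(t) = 4cos(12t) + 2sin(12t)

Final answer: y(t) = 4cos(12t) + 2sin(12t)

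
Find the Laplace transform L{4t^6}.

L{4t^6} = 4 · L{t^6} = 4 · 720/s^7 = 2880/s^7

Final answer: 2880/s^7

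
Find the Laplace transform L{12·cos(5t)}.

L{cos(ωt)} = s/(s² + ω²), so L{cos(5t)} = s/(s² + 25). Then L{12·cos(5t)} = 12·s/(s² + 25) = 12s/(s² + 25)

Final answer: 12s/(s² + 25)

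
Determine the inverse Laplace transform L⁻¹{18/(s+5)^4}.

L⁻¹{n!/(s-a)^(n+1)} = t^n·e^(at) with n=3, a=-5. So L⁻¹{6/(s+5)^4} = t^3·e^(-5t), and L⁻¹{18/(s+5)^4} = (18/6)·t^3·e^(-5t) = 3·t^3·e^(-5t)

Final answer: 3·t^3·e^(-5t)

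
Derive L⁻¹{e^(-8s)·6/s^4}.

L⁻¹{6/s^4} = t^3. By the time shift theorem, L⁻¹{e^(-as)F(s)} = u(t-a)f(t-a) with a=8, so L⁻¹{e^(-8s)·6/s^4} = u(t-8)·(t-8)^3

Final answer: u(t-8)·(t-8)^3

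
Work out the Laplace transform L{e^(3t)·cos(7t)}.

L{e^(at)·cos(ωt)} = (s-a)/((s-a)² + ω²), so L{e^(3t)·cos(7t)} = (s-3)/((s-3)² + 49)

Final answer: (s-3)/((s-3)² + 49)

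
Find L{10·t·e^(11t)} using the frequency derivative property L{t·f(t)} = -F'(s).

L{e^(11t)} = 1/(s-11). By frequency derivative: L{t·e^(11t)} = -d/ds[1/(s-11)] = -(-1)/(s-11)² = 1/(s-11)². Then L{10·t·e^(11t)} = 10·1/(s-11)² = 10/(s-11)²

Final answer: 10/(s-11)²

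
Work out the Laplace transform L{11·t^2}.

L{t^n} = n!/s^(n+1), so L{t^2} = 2/s^3. Then L{11·t^2} = 11·2/s^3 = 22/s^3

Final answer: 22/s^3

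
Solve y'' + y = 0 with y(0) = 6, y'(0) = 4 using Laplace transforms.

L{y''} + 1L{y} = 0. s²Y - 6s - 4 + Y = 0. Y(s² + 1) = 6s + 4. Y = (6s + 4)/(s² + 1). Inverting: y(t) = 6cos(t) + 4sin(t)

Final answer: y(t) = 6cos(t) + 4sin(t)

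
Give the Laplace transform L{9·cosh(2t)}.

L{cosh(ωt)} = s/(s² - ω²), so L{cosh(2t)} = s/(s² - 4). Then L{9·cosh(2t)} = 9·s/(s² - 4) = 9s/(s² - 4)

Final answer: 9s/(s² - 4)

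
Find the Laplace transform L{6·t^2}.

L{t^n} = n!/s^(n+1), so L{t^2} = 2/s^3. Then L{6·t^2} = 6·2/s^3 = 12/s^3

Final answer: 12/s^3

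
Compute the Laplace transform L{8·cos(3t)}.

L{cos(ωt)} = s/(s² + ω²), so L{cos(3t)} = s/(s² + 9). Then L{8·cos(3t)} = 8·s/(s² + 9) = 8s/(s² + 9)

Final answer: 8s/(s² + 9)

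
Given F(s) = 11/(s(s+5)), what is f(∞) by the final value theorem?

f(∞) = lim_{s→0} s·11/(s(s+5)) = lim_{s→0} 11/(s+5) = 11/5 = 11/5

Final answer: 11/5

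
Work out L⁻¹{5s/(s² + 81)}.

This is the form c·s/(s² + a²) with a = 9, c = 5. L⁻¹ = 5·cos(9t)

Final answer: 5·cos(9t)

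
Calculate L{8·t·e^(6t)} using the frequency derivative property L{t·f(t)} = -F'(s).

L{e^(6t)} = 1/(s-6). By frequency derivative: L{t·e^(6t)} = -d/ds[1/(s-6)] = -(-1)/(s-6)² = 1/(s-6)². Then L{8·t·e^(6t)} = 8·1/(s-6)² = 8/(s-6)²

Final answer: 8/(s-6)²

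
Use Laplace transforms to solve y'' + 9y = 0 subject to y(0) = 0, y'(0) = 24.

L{y''} + 9L{y} = 0. s²Y - 0 - 24 + 9Y = 0. Y(s² + 9) = 24. Y = (24)/(s² + 9). Inverting: y(t) = 8sin(3t)

Final answer: y(t) = 8sin(3t)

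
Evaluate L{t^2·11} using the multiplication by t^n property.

L{11} = 11/s. d^1/ds^1[1/s] = -1/s². d^2/ds^2[1/s] = 2/s^3. So L{t^2} = (-1)^{2}·2/s^3 = 2/s^3. Then L{t^2·11} = 11·2/s^3 = 22/s^3

Final answer: 22/s^3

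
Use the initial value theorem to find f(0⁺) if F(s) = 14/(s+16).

f(0⁺) = lim_{s→∞} s·14/(s+16) = lim_{s→∞} 14s/(s+16) = 14

Final answer: 14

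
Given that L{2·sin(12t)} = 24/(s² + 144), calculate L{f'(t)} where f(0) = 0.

L{f'(t)} = s·F(s) - f(0) = s·24/(s² + 144) - 0 = 24s/(s² + 144)

Final answer: 24s/(s² + 144)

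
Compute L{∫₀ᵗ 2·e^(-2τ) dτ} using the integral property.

L{∫₀ᵗ f(τ)dτ} = F(s)/s with F(s) = 2/(s+2), so L{∫₀ᵗ 2·e^(-2τ) dτ} = 2/(s(s+2))

Final answer: 2/(s(s+2))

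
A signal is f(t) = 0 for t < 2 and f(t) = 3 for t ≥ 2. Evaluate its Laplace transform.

f(t) = 3·u(t-2). L{u(t-2)} = e^(-2s)/s, so L{f(t)} = 3·e^(-2s)/s

Final answer: 3·e^(-2s)/s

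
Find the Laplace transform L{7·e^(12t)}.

L{e^(at)} = 1/(s-a), so L{e^(12t)} = 1/(s-12). Then L{7·e^(12t)} = 7/(s-12)

Final answer: 7/(s-12)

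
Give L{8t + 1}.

L{8t + 1} = 8·L{t} + L{1} = 8/s² + 1/s

Final answer: 8/s² + 1/s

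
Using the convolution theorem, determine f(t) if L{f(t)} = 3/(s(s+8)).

3/(s(s+8)) = (3/s)·(1/(s+8)) = L{3}·L{e^(-8t)}. By convolution, f(t) = 3*e^(-8t) = ∫₀ᵗ 3·e^(-8τ) dτ = 3·(1 - e^(-8t))/8

Final answer: 3·(1 - e^(-8t))/8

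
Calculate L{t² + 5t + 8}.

L{t² + 5t + 8} = 2/s³ + 5/s² + 8/s = 2/s³ + 5/s² + 8/s

Final answer: 2/s³ + 5/s² + 8/s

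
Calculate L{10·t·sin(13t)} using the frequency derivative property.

L{sin(13t)} = 13/(s² + 169). By L{t·f(t)} = -F'(s): -d/ds[13/(s² + 169)] = -(13)·(-2s)/(s² + 169)² = 26s/(s² + 169)². Then L{10·t·sin(13t)} = 10·26s/(s² + 169)² = 260s/(s² + 169)²

Final answer: 260s/(s² + 169)²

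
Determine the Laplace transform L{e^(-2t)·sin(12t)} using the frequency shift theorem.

Frequency shift: L{e^(at)f(t)} = F(s-a). L{e^(-2t)·sin(12t)} = 12/((s+2)² + 144)

Final answer: 12/((s+2)² + 144)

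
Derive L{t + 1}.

L{t + 1} = L{t} + L{1} = 1/s² + 1/s

Final answer: 1/s² + 1/s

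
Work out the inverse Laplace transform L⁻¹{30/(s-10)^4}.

L⁻¹{n!/(s-a)^(n+1)} = t^n·e^(at) with n=3, a=10. So L⁻¹{6/(s-10)^4} = t^3·e^(10t), and L⁻¹{30/(s-10)^4} = (30/6)·t^3·e^(10t) = 5·t^3·e^(10t)

Final answer: 5·t^3·e^(10t)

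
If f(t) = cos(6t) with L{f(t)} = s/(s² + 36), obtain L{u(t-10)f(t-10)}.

Time shift theorem: L{u(t-a)f(t-a)} = e^(-as)F(s). Here a=10, F(s) = s/(s² + 36), so L{u(t-10)f(t-10)} = e^(-10s)·s/(s² + 36)

Final answer: e^(-10s)·s/(s² + 36)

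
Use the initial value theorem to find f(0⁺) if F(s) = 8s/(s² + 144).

f(0⁺) = lim_{s→∞} s·8s/(s² + 144) = lim_{s→∞} 8s²/(s² + 144) = 8

Final answer: 8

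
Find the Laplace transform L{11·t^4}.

L{t^n} = n!/s^(n+1), so L{t^4} = 24/s^5. Then L{11·t^4} = 11·24/s^5 = 264/s^5

Final answer: 264/s^5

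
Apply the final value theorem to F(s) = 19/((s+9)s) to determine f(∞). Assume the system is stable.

f(∞) = lim_{s→0} sF(s) = lim_{s→0} 19/(s+9) = 19/9

Final answer: 19/9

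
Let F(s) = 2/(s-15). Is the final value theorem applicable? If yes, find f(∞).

sF(s) = 2s/(s-15) has a pole at s = 15 in the right half-plane. Theorem does NOT apply (unstable system; f(t) = 2·e^(15t) grows without bound).

Final answer: Not applicable (unstable)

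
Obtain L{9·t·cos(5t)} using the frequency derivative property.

L{cos(5t)} = s/(s² + 25). Derivative: d/ds[s/(s² + 25)] = [(s² + 25) - s·2s]/(s² + 25)² = (25 - s²)/(s² + 25)². So L{t·cos(5t)} = -F'(s) = (s² - 25)/(s² + 25)². Then L{9·t·cos(5t)} = 9·(s² - 25)/(s² + 25)²

Final answer: 9·(s² - 25)/(s² + 25)²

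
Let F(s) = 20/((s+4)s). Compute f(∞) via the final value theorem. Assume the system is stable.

f(∞) = lim_{s→0} sF(s) = lim_{s→0} 20/(s+4) = 5

Final answer: 5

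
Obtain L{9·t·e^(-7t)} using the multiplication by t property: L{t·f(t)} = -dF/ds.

Using L{t^n·e^(at)} = n!/(s-a)^(n+1), L{t·e^(-7t)} = 1/(s+7)^2, so L{9·t·e^(-7t)} = 9·1/(s+7)^2 = 9/(s+7)^2

Final answer: 9/(s+7)^2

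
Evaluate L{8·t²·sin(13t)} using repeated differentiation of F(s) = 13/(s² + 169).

F(s) = 13/(s² + 169). F'(s) = -26s/(s² + 169)². F''(s) = -26(169 - 3s²)/(s² + 169)³ = (78s² - 4394)/(s² + 169)³. So L{t²·sin(13t)} = (-1)² F''(s) = (78s² - 4394)/(s² + 169)³. Then L{8·t²·sin(13t)} = 8·(78s² - 4394)/(s² + 169)³ = (624s² - 35152)/(s² + 169)³

Final answer: (624s² - 35152)/(s² + 169)³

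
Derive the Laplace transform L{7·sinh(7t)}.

L{sinh(ωt)} = ω/(s² - ω²), so L{sinh(7t)} = 7/(s² - 49). Then L{7·sinh(7t)} = 7·7/(s² - 49) = 49/(s² - 49)

Final answer: 49/(s² - 49)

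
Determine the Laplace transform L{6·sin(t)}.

L{sin(ωt)} = ω/(s² + ω²), so L{sin(t)} = 1/(s² + 1). Then L{6·sin(t)} = 6·1/(s² + 1) = 6/(s² + 1)

Final answer: 6/(s² + 1)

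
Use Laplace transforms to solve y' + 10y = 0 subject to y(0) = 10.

L{y'} + 10L{y} = 0. sY - 10 + 10Y = 0. Y(s+10) = 10. Y = 10/(s+10)

Final answer: y(t) = 10e^(-10t)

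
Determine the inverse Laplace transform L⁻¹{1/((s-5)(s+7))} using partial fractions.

Decompose: A/(s-5) + B/(s+7). A = 1/12, B = -1/12. f(t) = (e^(5t) - e^(-7t))/12

Final answer: (e^(5t) - e^(-7t))/12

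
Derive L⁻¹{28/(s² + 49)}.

This is the form c·a/(s² + a²) with a = 7, c = 4. L⁻¹ = 4·sin(7t)

Final answer: 4·sin(7t)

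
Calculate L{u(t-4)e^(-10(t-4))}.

u(t-a)f(t-a) with f(t)=e^(-10t). L{e^(-10t)} = 1/(s+10). By time shift: e^(-4s)/(s+10)

Final answer: e^(-4s)/(s+10)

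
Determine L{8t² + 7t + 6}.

L{8t² + 7t + 6} = 8·2/s³ + 7/s² + 6/s = 16/s³ + 7/s² + 6/s

Final answer: 16/s³ + 7/s² + 6/s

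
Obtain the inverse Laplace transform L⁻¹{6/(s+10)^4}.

L⁻¹{n!/(s-a)^(n+1)} = t^n·e^(at), so L⁻¹{6/(s+10)^4} = t^3·e^(-10t)

Final answer: t^3·e^(-10t)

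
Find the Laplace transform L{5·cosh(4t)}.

L{cosh(ωt)} = s/(s² - ω²), so L{cosh(4t)} = s/(s² - 16). Then L{5·cosh(4t)} = 5·s/(s² - 16) = 5s/(s² - 16)

Final answer: 5s/(s² - 16)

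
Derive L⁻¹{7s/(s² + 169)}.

This is the form c·s/(s² + a²) with a = 13, c = 7. L⁻¹ = 7·cos(13t)

Final answer: 7·cos(13t)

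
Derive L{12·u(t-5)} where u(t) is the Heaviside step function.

L{u(t-a)} = e^(-as)/s. Here a=5, so L{u(t-5)} = e^(-5s)/s, and L{12·u(t-5)} = 12·e^(-5s)/s

Final answer: 12·e^(-5s)/s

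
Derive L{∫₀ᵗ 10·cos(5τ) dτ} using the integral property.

L{∫₀ᵗ f(τ)dτ} = F(s)/s with F(s) = 10s/(s² + 25), so the result is (10s/(s² + 25))/s = 10/(s² + 25)

Final answer: 10/(s² + 25)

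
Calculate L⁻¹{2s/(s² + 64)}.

This is the form c·s/(s² + a²) with a = 8, c = 2. L⁻¹ = 2·cos(8t)

Final answer: 2·cos(8t)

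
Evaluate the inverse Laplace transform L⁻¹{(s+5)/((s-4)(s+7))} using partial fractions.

Using partial fractions, f(t) = (9e^(4t) + 2e^(-7t))/11

Final answer: (9e^(4t) + 2e^(-7t))/11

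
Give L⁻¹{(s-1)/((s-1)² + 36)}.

Using frequency shift: L⁻¹{(s-a)/((s-a)² + b²)} = e^(at)cos(bt). Here a=1, b=6

Final answer: e^t·cos(6t)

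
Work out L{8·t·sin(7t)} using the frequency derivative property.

L{sin(7t)} = 7/(s² + 49). By L{t·f(t)} = -F'(s): -d/ds[7/(s² + 49)] = -(7)·(-2s)/(s² + 49)² = 14s/(s² + 49)². Then L{8·t·sin(7t)} = 8·14s/(s² + 49)² = 112s/(s² + 49)²

Final answer: 112s/(s² + 49)²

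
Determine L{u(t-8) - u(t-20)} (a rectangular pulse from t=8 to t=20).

L{u(t-a)} = e^(-as)/s. L{u(t-8) - u(t-20)} = (e^(-8s) - e^(-20s))/s

Final answer: (e^(-8s) - e^(-20s))/s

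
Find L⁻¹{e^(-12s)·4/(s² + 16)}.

L⁻¹{4/(s² + 16)} = sin(4t). By the time shift theorem, L⁻¹{e^(-as)F(s)} = u(t-a)f(t-a) with a=12, so L⁻¹{e^(-12s)·4/(s² + 16)} = u(t-12)·sin(4(t-12))

Final answer: u(t-12)·sin(4(t-12))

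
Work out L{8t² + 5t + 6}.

L{8t² + 5t + 6} = 8·2/s³ + 5/s² + 6/s = 16/s³ + 5/s² + 6/s

Final answer: 16/s³ + 5/s² + 6/s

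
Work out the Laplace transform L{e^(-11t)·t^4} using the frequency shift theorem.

L{e^(at)·t^n} = n!/(s-a)^(n+1), so L{e^(-11t)·t^4} = 24/(s+11)^5

Final answer: 24/(s+11)^5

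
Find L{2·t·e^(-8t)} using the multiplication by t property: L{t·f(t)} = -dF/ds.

Using L{t^n·e^(at)} = n!/(s-a)^(n+1), L{t·e^(-8t)} = 1/(s+8)^2, so L{2·t·e^(-8t)} = 2·1/(s+8)^2 = 2/(s+8)^2

Final answer: 2/(s+8)^2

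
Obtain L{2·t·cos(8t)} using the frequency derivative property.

L{cos(8t)} = s/(s² + 64). Derivative: d/ds[s/(s² + 64)] = [(s² + 64) - s·2s]/(s² + 64)² = (64 - s²)/(s² + 64)². So L{t·cos(8t)} = -F'(s) = (s² - 64)/(s² + 64)². Then L{2·t·cos(8t)} = 2·(s² - 64)/(s² + 64)²

Final answer: 2·(s² - 64)/(s² + 64)²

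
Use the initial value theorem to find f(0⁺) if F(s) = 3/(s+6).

f(0⁺) = lim_{s→∞} s·3/(s+6) = lim_{s→∞} 3s/(s+6) = 3

Final answer: 3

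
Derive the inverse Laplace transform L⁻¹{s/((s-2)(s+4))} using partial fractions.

Using partial fractions, f(t) = (2e^(2t) + 4e^(-4t))/6

Final answer: (2e^(2t) + 4e^(-4t))/6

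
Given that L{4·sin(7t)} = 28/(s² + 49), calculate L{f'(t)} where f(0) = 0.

L{f'(t)} = s·F(s) - f(0) = s·28/(s² + 49) - 0 = 28s/(s² + 49)

Final answer: 28s/(s² + 49)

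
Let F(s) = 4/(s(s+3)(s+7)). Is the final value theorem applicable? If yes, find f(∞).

Poles of sF(s) = 4/((s+3)(s+7)) are at s = -3 and s = -7, both in the left half-plane. Theorem applies. f(∞) = lim_{s→0} sF(s) = 4/(3·7) = 4/21

Final answer: 4/21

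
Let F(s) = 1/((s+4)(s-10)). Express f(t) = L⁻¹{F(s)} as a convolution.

1/((s+4)(s-10)) = (1/(s+4))·(1/(s-10)) = L{e^(-4t)}·L{e^(10t)}. So f(t) = e^(-4t)*e^(10t) = ∫₀ᵗ e^(-4τ)·e^(10(t-τ)) dτ

Final answer: ∫₀ᵗ e^(-4τ)·e^(10(t-τ)) dτ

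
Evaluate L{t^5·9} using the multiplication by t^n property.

L{9} = 9/s. d^1/ds^1[1/s] = -1/s². d^2/ds^2[1/s] = 2/s^3. d^3/ds^3[1/s] = -6/s^4. d^4/ds^4[1/s] = 24/s^5. d^5/ds^5[1/s] = -120/s^6. So L{t^5} = (-1)^{5}·-120/s^6 = 120/s^6. Then L{t^5·9} = 9·120/s^6 = 1080/s^6

Final answer: 1080/s^6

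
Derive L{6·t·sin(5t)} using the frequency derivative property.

L{sin(5t)} = 5/(s² + 25). By L{t·f(t)} = -F'(s): -d/ds[5/(s² + 25)] = -(5)·(-2s)/(s² + 25)² = 10s/(s² + 25)². Then L{6·t·sin(5t)} = 6·10s/(s² + 25)² = 60s/(s² + 25)²

Final answer: 60s/(s² + 25)²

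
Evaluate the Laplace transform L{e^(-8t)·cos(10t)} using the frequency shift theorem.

Frequency shift: L{e^(at)f(t)} = F(s-a). L{e^(-8t)·cos(10t)} = (s+8)/((s+8)² + 100)

Final answer: (s+8)/((s+8)² + 100)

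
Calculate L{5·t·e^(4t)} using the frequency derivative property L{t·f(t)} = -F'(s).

L{e^(4t)} = 1/(s-4). By frequency derivative: L{t·e^(4t)} = -d/ds[1/(s-4)] = -(-1)/(s-4)² = 1/(s-4)². Then L{5·t·e^(4t)} = 5·1/(s-4)² = 5/(s-4)²

Final answer: 5/(s-4)²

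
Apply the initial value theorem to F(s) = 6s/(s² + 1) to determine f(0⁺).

f(0⁺) = lim_{s→∞} s·6s/(s² + 1) = lim_{s→∞} 6s²/(s² + 1) = 6

Final answer: 6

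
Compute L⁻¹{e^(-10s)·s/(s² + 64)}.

L⁻¹{s/(s² + 64)} = cos(8t). By the time shift theorem, L⁻¹{e^(-as)F(s)} = u(t-a)f(t-a) with a=10, so L⁻¹{e^(-10s)·s/(s² + 64)} = u(t-10)·cos(8(t-10))

Final answer: u(t-10)·cos(8(t-10))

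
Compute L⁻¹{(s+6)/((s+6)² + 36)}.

Using frequency shift: L⁻¹{(s-a)/((s-a)² + b²)} = e^(at)cos(bt). Here a=-6, b=6

Final answer: e^(-6t)·cos(6t)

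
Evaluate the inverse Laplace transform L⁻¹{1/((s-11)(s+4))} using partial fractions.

Decompose: A/(s-11) + B/(s+4). A = 1/15, B = -1/15. f(t) = (e^(11t) - e^(-4t))/15

Final answer: (e^(11t) - e^(-4t))/15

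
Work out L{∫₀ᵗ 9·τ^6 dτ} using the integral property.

L{∫₀ᵗ f(τ)dτ} = F(s)/s with f(t) = 9t^6. F(s) = 6480/s^7, so L{∫₀ᵗ 9·τ^6 dτ} = (6480/s^7)/s = 6480/s^8. (Check: ∫₀ᵗ 9·τ^6 dτ = 9t^7/7.)

Final answer: 6480/s^8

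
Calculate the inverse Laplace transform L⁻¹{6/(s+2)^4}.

L⁻¹{n!/(s-a)^(n+1)} = t^n·e^(at), so L⁻¹{6/(s+2)^4} = t^3·e^(-2t)

Final answer: t^3·e^(-2t)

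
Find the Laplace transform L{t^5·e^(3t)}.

L{t^n·e^(at)} = n!/(s-a)^(n+1), so L{t^5·e^(3t)} = 120/(s-3)^6

Final answer: 120/(s-3)^6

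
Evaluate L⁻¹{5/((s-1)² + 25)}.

Form: b/((s-a)² + b²) → e^(at)sin(bt). With a=1, b=5

Final answer: e^t·sin(5t)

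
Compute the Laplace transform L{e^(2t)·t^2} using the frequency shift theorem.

L{e^(at)·t^n} = n!/(s-a)^(n+1), so L{e^(2t)·t^2} = 2/(s-2)^3

Final answer: 2/(s-2)^3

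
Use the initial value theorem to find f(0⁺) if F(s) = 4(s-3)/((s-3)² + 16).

f(0⁺) = lim_{s→∞} sF(s) = lim_{s→∞} 4s(s-3)/((s-3)² + 16) = 4

Final answer: 4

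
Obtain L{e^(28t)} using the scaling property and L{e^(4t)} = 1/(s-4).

Using L{f(at)} = (1/a)F(s/a) with a=7 and f(t) = e^(4t): L{e^(28t)} = (1/7) · 1/((s/7)-4) = (1/7) · 7/(s-28) = 1/(s-28)

Final answer: 1/(s-28)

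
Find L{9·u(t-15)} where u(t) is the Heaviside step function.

L{u(t-a)} = e^(-as)/s. Here a=15, so L{u(t-15)} = e^(-15s)/s, and L{9·u(t-15)} = 9·e^(-15s)/s

Final answer: 9·e^(-15s)/s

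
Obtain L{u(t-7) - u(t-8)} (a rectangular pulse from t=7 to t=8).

L{u(t-a)} = e^(-as)/s. L{u(t-7) - u(t-8)} = (e^(-7s) - e^(-8s))/s

Final answer: (e^(-7s) - e^(-8s))/s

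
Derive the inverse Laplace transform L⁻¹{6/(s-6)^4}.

L⁻¹{n!/(s-a)^(n+1)} = t^n·e^(at) with n=3, a=6. So L⁻¹{6/(s-6)^4} = t^3·e^(6t)

Final answer: t^3·e^(6t)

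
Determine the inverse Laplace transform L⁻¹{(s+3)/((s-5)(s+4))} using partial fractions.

Using partial fractions, f(t) = (8e^(5t) + e^(-4t))/9

Final answer: (8e^(5t) + e^(-4t))/9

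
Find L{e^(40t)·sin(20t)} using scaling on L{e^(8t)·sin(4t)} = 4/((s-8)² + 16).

Scaling with a=5: L{e^(40t)·sin(20t)} = (1/5) · 4/((s/5-8)² + 16). Simplifying: 20/((s-40)² + 400)

Final answer: 20/((s-40)² + 400)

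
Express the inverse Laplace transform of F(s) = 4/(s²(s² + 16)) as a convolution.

4/(s²(s² + 16)) = (1/s²)·(4/(s² + 16)) = L{t}·L{sin(4t)}. So f(t) = t*(sin(4t)) = ∫₀ᵗ τ·sin(4(t-τ)) dτ

Final answer: ∫₀ᵗ τ·sin(4(t-τ)) dτ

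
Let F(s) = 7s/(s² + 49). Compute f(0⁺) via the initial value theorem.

f(0⁺) = lim_{s→∞} s·7s/(s² + 49) = lim_{s→∞} 7s²/(s² + 49) = 7

Final answer: 7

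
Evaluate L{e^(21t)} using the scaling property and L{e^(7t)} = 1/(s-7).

Using L{f(at)} = (1/a)F(s/a) with a=3 and f(t) = e^(7t): L{e^(21t)} = (1/3) · 1/((s/3)-7) = (1/3) · 3/(s-21) = 1/(s-21)

Final answer: 1/(s-21)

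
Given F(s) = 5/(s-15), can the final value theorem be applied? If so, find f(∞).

sF(s) = 5s/(s-15) has a pole at s = 15 in the right half-plane. Theorem does NOT apply (unstable system; f(t) = 5·e^(15t) grows without bound).

Final answer: Not applicable (unstable)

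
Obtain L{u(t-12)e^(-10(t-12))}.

u(t-a)f(t-a) with f(t)=e^(-10t). L{e^(-10t)} = 1/(s+10). By time shift: e^(-12s)/(s+10)

Final answer: e^(-12s)/(s+10)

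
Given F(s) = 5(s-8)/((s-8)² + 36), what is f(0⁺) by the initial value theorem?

f(0⁺) = lim_{s→∞} sF(s) = lim_{s→∞} 5s(s-8)/((s-8)² + 36) = 5

Final answer: 5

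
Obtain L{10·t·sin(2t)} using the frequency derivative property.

L{sin(2t)} = 2/(s² + 4). By L{t·f(t)} = -F'(s): -d/ds[2/(s² + 4)] = -(2)·(-2s)/(s² + 4)² = 4s/(s² + 4)². Then L{10·t·sin(2t)} = 10·4s/(s² + 4)² = 40s/(s² + 4)²

Final answer: 40s/(s² + 4)²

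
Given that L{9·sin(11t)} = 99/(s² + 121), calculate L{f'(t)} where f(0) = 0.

L{f'(t)} = s·F(s) - f(0) = s·99/(s² + 121) - 0 = 99s/(s² + 121)

Final answer: 99s/(s² + 121)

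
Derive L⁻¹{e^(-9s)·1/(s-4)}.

L⁻¹{1/(s-4)} = e^(4t). By the time shift theorem, L⁻¹{e^(-as)F(s)} = u(t-a)f(t-a) with a=9, so L⁻¹{e^(-9s)·1/(s-4)} = u(t-9)·e^(4(t-9))

Final answer: u(t-9)·e^(4(t-9))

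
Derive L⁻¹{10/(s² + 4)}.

This is the form c·a/(s² + a²) with a = 2, c = 5. L⁻¹ = 5·sin(2t)

Final answer: 5·sin(2t)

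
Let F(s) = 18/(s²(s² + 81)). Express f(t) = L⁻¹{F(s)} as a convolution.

18/(s²(s² + 81)) = (1/s²)·(18/(s² + 81)) = L{t}·L{2·sin(9t)}. So f(t) = t*(2·sin(9t)) = ∫₀ᵗ 2τ·sin(9(t-τ)) dτ

Final answer: ∫₀ᵗ 2τ·sin(9(t-τ)) dτ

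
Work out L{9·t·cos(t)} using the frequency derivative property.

L{cos(t)} = s/(s² + 1). Derivative: d/ds[s/(s² + 1)] = [(s² + 1) - s·2s]/(s² + 1)² = (1 - s²)/(s² + 1)². So L{t·cos(t)} = -F'(s) = (s² - 1)/(s² + 1)². Then L{9·t·cos(t)} = 9·(s² - 1)/(s² + 1)²

Final answer: 9·(s² - 1)/(s² + 1)²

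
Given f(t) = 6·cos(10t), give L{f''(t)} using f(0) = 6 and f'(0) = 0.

F(s) = 6s/(s² + 100). L{f''(t)} = s²F(s) - sf(0) - f'(0) = 6s³/(s² + 100) - 6s = (6s³ - 6s(s² + 100))/(s² + 100) = -600s/(s² + 100)

Final answer: -600s/(s² + 100)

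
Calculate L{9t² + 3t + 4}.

L{9t² + 3t + 4} = 9·2/s³ + 3/s² + 4/s = 18/s³ + 3/s² + 4/s

Final answer: 18/s³ + 3/s² + 4/s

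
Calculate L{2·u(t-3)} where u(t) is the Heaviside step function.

L{u(t-a)} = e^(-as)/s. Here a=3, so L{u(t-3)} = e^(-3s)/s, and L{2·u(t-3)} = 2·e^(-3s)/s

Final answer: 2·e^(-3s)/s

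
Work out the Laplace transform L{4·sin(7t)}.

L{sin(ωt)} = ω/(s² + ω²), so L{sin(7t)} = 7/(s² + 49). Then L{4·sin(7t)} = 4·7/(s² + 49) = 28/(s² + 49)

Final answer: 28/(s² + 49)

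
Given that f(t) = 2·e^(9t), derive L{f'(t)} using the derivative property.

f(0) = 2, F(s) = 2/(s-9). L{f'(t)} = s·F(s) - f(0) = 2s/(s-9) - 2 = (2s - 2(s-9))/(s-9) = 18/(s-9)

Final answer: 18/(s-9)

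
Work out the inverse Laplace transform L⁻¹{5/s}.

L⁻¹{c/s} = c, so L⁻¹{5/s} = 5

Final answer: 5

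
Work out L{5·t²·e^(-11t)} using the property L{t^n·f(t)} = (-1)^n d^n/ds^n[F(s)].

L{e^(-11t)} = 1/(s+11). d/ds[1/(s+11)] = -1/(s+11)². d²/ds²[1/(s+11)] = 2/(s+11)³. So L{t²·e^(-11t)} = (-1)² · 2/(s+11)³ = 2/(s+11)³. Then L{5·t²·e^(-11t)} = 5·2/(s+11)³ = 10/(s+11)³

Final answer: 10/(s+11)³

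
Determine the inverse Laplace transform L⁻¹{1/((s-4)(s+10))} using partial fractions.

Decompose: A/(s-4) + B/(s+10). A = 1/14, B = -1/14. f(t) = (e^(4t) - e^(-10t))/14

Final answer: (e^(4t) - e^(-10t))/14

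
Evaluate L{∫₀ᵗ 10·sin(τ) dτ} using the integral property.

L{∫₀ᵗ f(τ)dτ} = F(s)/s with F(s) = 10/(s² + 1), so the result is (10/(s² + 1))/s = 10/(s(s² + 1))

Final answer: 10/(s(s² + 1))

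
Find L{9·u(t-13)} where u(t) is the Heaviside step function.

L{u(t-a)} = e^(-as)/s. Here a=13, so L{u(t-13)} = e^(-13s)/s, and L{9·u(t-13)} = 9·e^(-13s)/s

Final answer: 9·e^(-13s)/s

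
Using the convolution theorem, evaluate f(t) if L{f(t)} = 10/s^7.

10/s^7 = (10/s)·(1/s^6) = L{10}·L{t^5/120}. By convolution, f(t) = 10*t^5/120 = ∫₀ᵗ 10·τ^5/120 dτ = 10·t^6/720

Final answer: 10·t^6/720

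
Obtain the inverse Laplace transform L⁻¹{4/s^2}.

L⁻¹{n!/s^(n+1)} = t^n with n=1. So L⁻¹{1/s^2} = t, and L⁻¹{4/s^2} = (4/1)·t = 4·t

Final answer: 4·t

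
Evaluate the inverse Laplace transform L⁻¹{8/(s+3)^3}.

L⁻¹{n!/(s-a)^(n+1)} = t^n·e^(at) with n=2, a=-3. So L⁻¹{2/(s+3)^3} = t^2·e^(-3t), and L⁻¹{8/(s+3)^3} = (8/2)·t^2·e^(-3t) = 4·t^2·e^(-3t)

Final answer: 4·t^2·e^(-3t)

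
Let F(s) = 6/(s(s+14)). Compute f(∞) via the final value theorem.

f(∞) = lim_{s→0} s·6/(s(s+14)) = lim_{s→0} 6/(s+14) = 6/14 = 3/7

Final answer: 3/7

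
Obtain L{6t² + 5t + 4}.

L{6t² + 5t + 4} = 6·2/s³ + 5/s² + 4/s = 12/s³ + 5/s² + 4/s

Final answer: 12/s³ + 5/s² + 4/s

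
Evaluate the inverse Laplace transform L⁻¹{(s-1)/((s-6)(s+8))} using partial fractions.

Using partial fractions, f(t) = (5e^(6t) + 9e^(-8t))/14

Final answer: (5e^(6t) + 9e^(-8t))/14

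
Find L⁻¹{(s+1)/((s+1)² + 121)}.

Using frequency shift: L⁻¹{(s-a)/((s-a)² + b²)} = e^(at)cos(bt). Here a=-1, b=11

Final answer: e^(-t)·cos(11t)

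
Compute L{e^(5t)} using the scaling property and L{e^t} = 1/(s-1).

Using L{f(at)} = (1/a)F(s/a) with a=5 and f(t) = e^t: L{e^(5t)} = (1/5) · 1/((s/5)-1) = (1/5) · 5/(s-5) = 1/(s-5)

Final answer: 1/(s-5)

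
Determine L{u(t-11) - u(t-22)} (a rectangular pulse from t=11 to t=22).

L{u(t-a)} = e^(-as)/s. L{u(t-11) - u(t-22)} = (e^(-11s) - e^(-22s))/s

Final answer: (e^(-11s) - e^(-22s))/s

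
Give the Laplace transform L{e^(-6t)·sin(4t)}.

L{e^(at)·sin(ωt)} = ω/((s-a)² + ω²), so L{e^(-6t)·sin(4t)} = 4/((s+6)² + 16)

Final answer: 4/((s+6)² + 16)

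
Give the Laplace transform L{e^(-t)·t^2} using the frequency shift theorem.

L{e^(at)·t^n} = n!/(s-a)^(n+1), so L{e^(-t)·t^2} = 2/(s+1)^3

Final answer: 2/(s+1)^3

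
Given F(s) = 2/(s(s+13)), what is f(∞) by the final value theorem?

f(∞) = lim_{s→0} s·2/(s(s+13)) = lim_{s→0} 2/(s+13) = 2/13 = 2/13

Final answer: 2/13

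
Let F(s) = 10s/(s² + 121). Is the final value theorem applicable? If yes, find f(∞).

The final value theorem requires all poles of sF(s) in the left half-plane. sF(s) = 10s²/(s² + 121) has poles at s = ±11i (imaginary axis). Theorem does NOT apply (oscillatory system).

Final answer: Not applicable (oscillatory)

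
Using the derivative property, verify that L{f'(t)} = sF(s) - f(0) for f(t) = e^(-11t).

f'(t) = -11e^(-11t). Direct: L{f'(t)} = -11/(s+11). Property: s·1/(s+11) - 1 = (s - (s+11))/(s+11) = -11/(s+11). ✓

Final answer: -11/(s+11)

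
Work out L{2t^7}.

L{t^n} = n!/s^(n+1). So L{2t^7} = 2·7!/s^8 = 10080/s^8

Final answer: 10080/s^8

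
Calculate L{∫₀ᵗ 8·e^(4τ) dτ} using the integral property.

L{∫₀ᵗ f(τ)dτ} = F(s)/s with F(s) = 8/(s-4), so L{∫₀ᵗ 8·e^(4τ) dτ} = 8/(s(s-4))

Final answer: 8/(s(s-4))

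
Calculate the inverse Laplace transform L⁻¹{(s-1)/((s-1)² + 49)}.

Using frequency shift, L⁻¹{(s-1)/((s-1)² + 49)} = e^t·cos(7t)

Final answer: e^t·cos(7t)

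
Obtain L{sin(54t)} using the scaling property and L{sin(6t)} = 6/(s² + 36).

Using L{f(at)} = (1/a)F(s/a) with a=9: L{sin(54t)} = (1/9) · 6/((s/9)² + 36) = (1/9) · 6·81/(s² + 2916) = 54/(s² + 2916)

Final answer: 54/(s² + 2916)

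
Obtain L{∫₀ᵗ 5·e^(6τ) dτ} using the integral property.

L{∫₀ᵗ f(τ)dτ} = F(s)/s with F(s) = 5/(s-6), so L{∫₀ᵗ 5·e^(6τ) dτ} = 5/(s(s-6))

Final answer: 5/(s(s-6))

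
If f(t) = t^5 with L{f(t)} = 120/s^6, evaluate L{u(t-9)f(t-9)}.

Time shift theorem: L{u(t-a)f(t-a)} = e^(-as)F(s). Here a=9, F(s) = 120/s^6, so L{u(t-9)f(t-9)} = e^(-9s)·120/s^6

Final answer: e^(-9s)·120/s^6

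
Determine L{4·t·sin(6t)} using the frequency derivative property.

L{sin(6t)} = 6/(s² + 36). By L{t·f(t)} = -F'(s): -d/ds[6/(s² + 36)] = -(6)·(-2s)/(s² + 36)² = 12s/(s² + 36)². Then L{4·t·sin(6t)} = 4·12s/(s² + 36)² = 48s/(s² + 36)²

Final answer: 48s/(s² + 36)²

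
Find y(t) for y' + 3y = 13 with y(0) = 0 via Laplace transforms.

sY + 3Y = 13/s. Y = 13/(s(s+3)). Partial fractions: Y = 13/3/s - 13/3/(s+3)

Final answer: y(t) = 13/3(1 - e^(-3t))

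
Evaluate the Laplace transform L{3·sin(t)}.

L{sin(ωt)} = ω/(s² + ω²), so L{sin(t)} = 1/(s² + 1). Then L{3·sin(t)} = 3·1/(s² + 1) = 3/(s² + 1)

Final answer: 3/(s² + 1)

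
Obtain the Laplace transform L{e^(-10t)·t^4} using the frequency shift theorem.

L{e^(at)·t^n} = n!/(s-a)^(n+1), so L{e^(-10t)·t^4} = 24/(s+10)^5

Final answer: 24/(s+10)^5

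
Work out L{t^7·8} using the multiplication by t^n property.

L{8} = 8/s. d^1/ds^1[1/s] = -1/s². d^2/ds^2[1/s] = 2/s^3. d^3/ds^3[1/s] = -6/s^4. d^4/ds^4[1/s] = 24/s^5. d^5/ds^5[1/s] = -120/s^6. d^6/ds^6[1/s] = 720/s^7. d^7/ds^7[1/s] = -5040/s^8. So L{t^7} = (-1)^{7}·-5040/s^8 = 5040/s^8. Then L{t^7·8} = 8·5040/s^8 = 40320/s^8

Final answer: 40320/s^8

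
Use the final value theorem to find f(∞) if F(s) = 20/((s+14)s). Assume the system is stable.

f(∞) = lim_{s→0} sF(s) = lim_{s→0} 20/(s+14) = 10/7

Final answer: 10/7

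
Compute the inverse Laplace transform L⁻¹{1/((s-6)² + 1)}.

Using frequency shift, L⁻¹{1/((s-6)² + 1)} = e^(6t)·sin(t)

Final answer: e^(6t)·sin(t)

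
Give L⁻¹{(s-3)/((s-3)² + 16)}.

Using frequency shift: L⁻¹{(s-a)/((s-a)² + b²)} = e^(at)cos(bt). Here a=3, b=4

Final answer: e^(3t)·cos(4t)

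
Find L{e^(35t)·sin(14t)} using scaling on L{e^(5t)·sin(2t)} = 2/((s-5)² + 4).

Scaling with a=7: L{e^(35t)·sin(14t)} = (1/7) · 2/((s/7-5)² + 4). Simplifying: 14/((s-35)² + 196)

Final answer: 14/((s-35)² + 196)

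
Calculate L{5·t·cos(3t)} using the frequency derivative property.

L{cos(3t)} = s/(s² + 9). Derivative: d/ds[s/(s² + 9)] = [(s² + 9) - s·2s]/(s² + 9)² = (9 - s²)/(s² + 9)². So L{t·cos(3t)} = -F'(s) = (s² - 9)/(s² + 9)². Then L{5·t·cos(3t)} = 5·(s² - 9)/(s² + 9)²

Final answer: 5·(s² - 9)/(s² + 9)²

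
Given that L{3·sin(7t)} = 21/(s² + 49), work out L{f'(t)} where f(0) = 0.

L{f'(t)} = s·F(s) - f(0) = s·21/(s² + 49) - 0 = 21s/(s² + 49)

Final answer: 21s/(s² + 49)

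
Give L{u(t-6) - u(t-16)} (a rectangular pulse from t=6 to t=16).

L{u(t-a)} = e^(-as)/s. L{u(t-6) - u(t-16)} = (e^(-6s) - e^(-16s))/s

Final answer: (e^(-6s) - e^(-16s))/s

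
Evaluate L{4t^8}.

L{t^n} = n!/s^(n+1). So L{4t^8} = 4·8!/s^9 = 161280/s^9

Final answer: 161280/s^9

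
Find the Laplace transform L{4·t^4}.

L{t^n} = n!/s^(n+1), so L{t^4} = 24/s^5. Then L{4·t^4} = 4·24/s^5 = 96/s^5

Final answer: 96/s^5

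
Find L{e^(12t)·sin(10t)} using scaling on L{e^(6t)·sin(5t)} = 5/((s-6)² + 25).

Scaling with a=2: L{e^(12t)·sin(10t)} = (1/2) · 5/((s/2-6)² + 25). Simplifying: 10/((s-12)² + 100)

Final answer: 10/((s-12)² + 100)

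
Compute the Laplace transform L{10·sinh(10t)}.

L{sinh(ωt)} = ω/(s² - ω²), so L{sinh(10t)} = 10/(s² - 100). Then L{10·sinh(10t)} = 10·10/(s² - 100) = 100/(s² - 100)

Final answer: 100/(s² - 100)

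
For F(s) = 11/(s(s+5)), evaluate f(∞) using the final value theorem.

f(∞) = lim_{s→0} s·11/(s(s+5)) = lim_{s→0} 11/(s+5) = 11/5 = 11/5

Final answer: 11/5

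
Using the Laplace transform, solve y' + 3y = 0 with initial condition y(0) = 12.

L{y'} + 3L{y} = 0. sY - 12 + 3Y = 0. Y(s+3) = 12. Y = 12/(s+3)

Final answer: y(t) = 12e^(-3t)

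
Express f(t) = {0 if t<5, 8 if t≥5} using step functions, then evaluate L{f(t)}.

f(t) = 8·u(t-5). L{u(t-5)} = e^(-5s)/s, so L{f(t)} = 8·e^(-5s)/s

Final answer: 8·e^(-5s)/s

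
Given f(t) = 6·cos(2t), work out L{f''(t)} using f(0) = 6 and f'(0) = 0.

F(s) = 6s/(s² + 4). L{f''(t)} = s²F(s) - sf(0) - f'(0) = 6s³/(s² + 4) - 6s = (6s³ - 6s(s² + 4))/(s² + 4) = -24s/(s² + 4)

Final answer: -24s/(s² + 4)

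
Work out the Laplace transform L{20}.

L{20} = 20 · L{1} = 20/s

Final answer: 20/s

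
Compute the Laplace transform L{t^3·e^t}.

L{t^n·e^(at)} = n!/(s-a)^(n+1), so L{t^3·e^t} = 6/(s-1)^4

Final answer: 6/(s-1)^4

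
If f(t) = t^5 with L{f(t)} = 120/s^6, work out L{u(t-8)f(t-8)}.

Time shift theorem: L{u(t-a)f(t-a)} = e^(-as)F(s). Here a=8, F(s) = 120/s^6, so L{u(t-8)f(t-8)} = e^(-8s)·120/s^6

Final answer: e^(-8s)·120/s^6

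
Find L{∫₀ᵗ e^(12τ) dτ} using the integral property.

L{∫₀ᵗ f(τ)dτ} = F(s)/s with F(s) = 1/(s-12), so L{∫₀ᵗ e^(12τ) dτ} = 1/(s(s-12))

Final answer: 1/(s(s-12))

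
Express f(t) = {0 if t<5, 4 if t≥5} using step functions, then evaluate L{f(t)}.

f(t) = 4·u(t-5). L{u(t-5)} = e^(-5s)/s, so L{f(t)} = 4·e^(-5s)/s

Final answer: 4·e^(-5s)/s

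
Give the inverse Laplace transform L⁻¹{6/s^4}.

L⁻¹{n!/s^(n+1)} = t^n with n=3. So L⁻¹{6/s^4} = t^3

Final answer: t^3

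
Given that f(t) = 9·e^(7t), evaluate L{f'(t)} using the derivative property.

f(0) = 9, F(s) = 9/(s-7). L{f'(t)} = s·F(s) - f(0) = 9s/(s-7) - 9 = (9s - 9(s-7))/(s-7) = 63/(s-7)

Final answer: 63/(s-7)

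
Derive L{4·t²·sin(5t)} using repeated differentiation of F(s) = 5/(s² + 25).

F(s) = 5/(s² + 25). F'(s) = -10s/(s² + 25)². F''(s) = -10(25 - 3s²)/(s² + 25)³ = (30s² - 250)/(s² + 25)³. So L{t²·sin(5t)} = (-1)² F''(s) = (30s² - 250)/(s² + 25)³. Then L{4·t²·sin(5t)} = 4·(30s² - 250)/(s² + 25)³ = (120s² - 1000)/(s² + 25)³

Final answer: (120s² - 1000)/(s² + 25)³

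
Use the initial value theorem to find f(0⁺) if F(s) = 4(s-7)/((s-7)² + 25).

f(0⁺) = lim_{s→∞} sF(s) = lim_{s→∞} 4s(s-7)/((s-7)² + 25) = 4

Final answer: 4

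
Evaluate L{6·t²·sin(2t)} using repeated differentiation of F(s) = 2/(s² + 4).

F(s) = 2/(s² + 4). F'(s) = -4s/(s² + 4)². F''(s) = -4(4 - 3s²)/(s² + 4)³ = (12s² - 16)/(s² + 4)³. So L{t²·sin(2t)} = (-1)² F''(s) = (12s² - 16)/(s² + 4)³. Then L{6·t²·sin(2t)} = 6·(12s² - 16)/(s² + 4)³ = (72s² - 96)/(s² + 4)³

Final answer: (72s² - 96)/(s² + 4)³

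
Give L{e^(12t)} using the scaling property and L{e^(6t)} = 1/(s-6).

Using L{f(at)} = (1/a)F(s/a) with a=2 and f(t) = e^(6t): L{e^(12t)} = (1/2) · 1/((s/2)-6) = (1/2) · 2/(s-12) = 1/(s-12)

Final answer: 1/(s-12)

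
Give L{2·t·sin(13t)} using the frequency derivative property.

L{sin(13t)} = 13/(s² + 169). By L{t·f(t)} = -F'(s): -d/ds[13/(s² + 169)] = -(13)·(-2s)/(s² + 169)² = 26s/(s² + 169)². Then L{2·t·sin(13t)} = 2·26s/(s² + 169)² = 52s/(s² + 169)²

Final answer: 52s/(s² + 169)²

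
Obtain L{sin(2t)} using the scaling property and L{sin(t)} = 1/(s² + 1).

Using L{f(at)} = (1/a)F(s/a) with a=2: L{sin(2t)} = (1/2) · 1/((s/2)² + 1) = (1/2) · 1·4/(s² + 4) = 2/(s² + 4)

Final answer: 2/(s² + 4)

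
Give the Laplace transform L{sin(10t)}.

L{sin(ωt)} = ω/(s² + ω²), so L{sin(10t)} = 10/(s² + 100)

Final answer: 10/(s² + 100)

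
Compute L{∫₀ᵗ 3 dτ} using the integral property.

L{∫₀ᵗ f(τ)dτ} = F(s)/s with f(t) = 3. F(s) = 3/s, so L{∫₀ᵗ 3 dτ} = (3/s)/s = 3/s². (Check: ∫₀ᵗ 3 dτ = 3t.)

Final answer: 3/s²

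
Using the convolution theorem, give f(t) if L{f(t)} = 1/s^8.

1/s^8 = (1/s)·(1/s^7) = L{1}·L{t^6/720}. By convolution, f(t) = 1*t^6/720 = ∫₀ᵗ 1·τ^6/720 dτ = t^7/5040

Final answer: t^7/5040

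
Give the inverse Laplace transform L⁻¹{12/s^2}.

L⁻¹{n!/s^(n+1)} = t^n with n=1. So L⁻¹{1/s^2} = t, and L⁻¹{12/s^2} = (12/1)·t = 12·t

Final answer: 12·t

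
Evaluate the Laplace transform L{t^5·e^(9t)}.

L{t^n·e^(at)} = n!/(s-a)^(n+1), so L{t^5·e^(9t)} = 120/(s-9)^6

Final answer: 120/(s-9)^6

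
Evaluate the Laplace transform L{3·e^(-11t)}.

L{e^(at)} = 1/(s-a), so L{e^(-11t)} = 1/(s+11). Then L{3·e^(-11t)} = 3/(s+11)

Final answer: 3/(s+11)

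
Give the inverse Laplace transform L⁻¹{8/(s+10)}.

L⁻¹{1/(s-a)} = e^(at), so L⁻¹{1/(s+10)} = e^(-10t), and L⁻¹{8/(s+10)} = 8·e^(-10t)

Final answer: 8·e^(-10t)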